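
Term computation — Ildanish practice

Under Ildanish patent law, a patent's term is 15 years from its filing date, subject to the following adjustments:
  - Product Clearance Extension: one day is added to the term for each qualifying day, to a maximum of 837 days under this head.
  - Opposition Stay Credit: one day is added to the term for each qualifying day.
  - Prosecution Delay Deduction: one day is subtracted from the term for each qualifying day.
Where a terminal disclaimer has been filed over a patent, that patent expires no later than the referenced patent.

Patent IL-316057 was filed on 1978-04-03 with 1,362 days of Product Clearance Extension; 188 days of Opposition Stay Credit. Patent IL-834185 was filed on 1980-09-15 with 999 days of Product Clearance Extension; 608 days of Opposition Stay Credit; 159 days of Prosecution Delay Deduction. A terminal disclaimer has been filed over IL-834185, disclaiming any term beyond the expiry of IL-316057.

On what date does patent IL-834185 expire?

Natural term of IL-834185:
  Base: filing + 15 years → 15 September 1995.
  Product Clearance Extension: 999 days claimed exceeds the 837-day cap, so +837 days → 30 December 1997.
  Opposition Stay Credit: +608 days → 30 August 1999.
  Prosecution Delay Deduction: −159 days → 24 March 1999.
Expiry of referenced patent IL-316057:
  Base: filing + 15 years → 3 April 1993.
  Product Clearance Extension: 1362 days claimed exceeds the 837-day cap, so +837 days → 19 July 1995.
  Opposition Stay Credit: +188 days → 23 January 1996.
Terminal disclaimer: IL-834185 expires on the earlier of 24 March 1999 and 23 January 1996.

1996-01-23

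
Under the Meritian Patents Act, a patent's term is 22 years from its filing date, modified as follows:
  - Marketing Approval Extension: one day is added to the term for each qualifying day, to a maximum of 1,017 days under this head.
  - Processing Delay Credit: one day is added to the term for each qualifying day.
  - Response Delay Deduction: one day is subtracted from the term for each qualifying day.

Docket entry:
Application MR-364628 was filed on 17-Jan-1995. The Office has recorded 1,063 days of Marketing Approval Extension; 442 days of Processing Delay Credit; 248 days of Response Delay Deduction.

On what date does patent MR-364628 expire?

2020-05-12

Base term: filing date + 22 years → 17 January 2017.
Marketing Approval Extension: 1063 days claimed exceeds the 1017-day cap, so +1017 days → 31 October 2019.
Processing Delay Credit: +442 days → 15 January 2021.
Response Delay Deduction: −248 days → 12 May 2020.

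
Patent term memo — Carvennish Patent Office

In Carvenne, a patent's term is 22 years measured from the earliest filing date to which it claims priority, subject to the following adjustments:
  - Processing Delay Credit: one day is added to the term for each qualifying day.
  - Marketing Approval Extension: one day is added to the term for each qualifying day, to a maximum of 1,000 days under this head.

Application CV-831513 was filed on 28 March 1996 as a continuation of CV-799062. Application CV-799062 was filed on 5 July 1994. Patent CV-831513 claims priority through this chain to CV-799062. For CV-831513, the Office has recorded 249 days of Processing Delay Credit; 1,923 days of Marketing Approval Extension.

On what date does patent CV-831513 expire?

December 6, 2019

Earliest priority filing: 5 July 1994.
Base term: 5 July 1994 + 22 years → 5 July 2016.
Processing Delay Credit: +249 days → 11 March 2017.
Marketing Approval Extension: 1923 days claimed exceeds the 1000-day cap, so +1000 days → 6 December 2019.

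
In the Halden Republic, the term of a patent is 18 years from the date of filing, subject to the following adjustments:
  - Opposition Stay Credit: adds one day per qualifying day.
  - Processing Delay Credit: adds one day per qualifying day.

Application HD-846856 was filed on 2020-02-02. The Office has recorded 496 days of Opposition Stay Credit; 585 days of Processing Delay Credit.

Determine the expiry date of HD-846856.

2041-01-18

Base term: filing date + 18 years → 2 February 2038.
Opposition Stay Credit: +496 days → 13 June 2039.
Processing Delay Credit: +585 days → 18 January 2041.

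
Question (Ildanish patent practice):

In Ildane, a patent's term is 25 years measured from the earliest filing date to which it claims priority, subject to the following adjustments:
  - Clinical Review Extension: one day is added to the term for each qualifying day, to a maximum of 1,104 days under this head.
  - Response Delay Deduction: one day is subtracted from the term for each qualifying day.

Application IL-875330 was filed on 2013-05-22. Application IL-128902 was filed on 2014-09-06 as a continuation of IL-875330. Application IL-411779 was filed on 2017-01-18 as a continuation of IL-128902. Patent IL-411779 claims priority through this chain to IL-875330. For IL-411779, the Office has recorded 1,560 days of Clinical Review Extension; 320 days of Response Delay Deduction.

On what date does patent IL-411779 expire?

Earliest priority filing: 22 May 2013.
Base term: 22 May 2013 + 25 years → 22 May 2038.
Clinical Review Extension: 1560 days claimed exceeds the 1104-day cap, so +1104 days → 30 May 2041.
Response Delay Deduction: −320 days → 14 July 2040.

July 14, 2040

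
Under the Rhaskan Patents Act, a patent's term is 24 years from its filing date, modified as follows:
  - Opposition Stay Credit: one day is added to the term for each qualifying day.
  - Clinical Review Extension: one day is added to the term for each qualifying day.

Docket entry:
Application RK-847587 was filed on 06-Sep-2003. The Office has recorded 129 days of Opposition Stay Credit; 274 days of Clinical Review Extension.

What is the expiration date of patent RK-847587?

Base term: filing date + 24 years → 6 September 2027.
Opposition Stay Credit: +129 days → 13 January 2028.
Clinical Review Extension: +274 days → 13 October 2028.

2028-10-13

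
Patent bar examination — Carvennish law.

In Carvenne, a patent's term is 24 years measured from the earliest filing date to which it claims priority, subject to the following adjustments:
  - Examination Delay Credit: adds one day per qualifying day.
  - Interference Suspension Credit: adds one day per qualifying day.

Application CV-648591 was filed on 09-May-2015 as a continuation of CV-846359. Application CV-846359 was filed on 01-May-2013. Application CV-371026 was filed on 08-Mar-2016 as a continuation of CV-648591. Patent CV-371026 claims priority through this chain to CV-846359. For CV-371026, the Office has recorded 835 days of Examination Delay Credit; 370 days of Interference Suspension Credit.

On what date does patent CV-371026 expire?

2040-08-18

Earliest priority filing: 1 May 2013.
Base term: 1 May 2013 + 24 years → 1 May 2037.
Examination Delay Credit: +835 days → 14 August 2039.
Interference Suspension Credit: +370 days → 18 August 2040.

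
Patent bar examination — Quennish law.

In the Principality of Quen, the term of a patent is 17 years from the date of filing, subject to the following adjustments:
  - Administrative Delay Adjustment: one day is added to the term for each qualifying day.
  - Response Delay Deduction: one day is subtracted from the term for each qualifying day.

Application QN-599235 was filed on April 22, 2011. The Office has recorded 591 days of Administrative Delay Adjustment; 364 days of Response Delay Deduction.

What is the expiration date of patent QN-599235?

Base term: filing date + 17 years → 22 April 2028.
Administrative Delay Adjustment: +591 days → 4 December 2029.
Response Delay Deduction: −364 days → 5 December 2028.

2028-12-05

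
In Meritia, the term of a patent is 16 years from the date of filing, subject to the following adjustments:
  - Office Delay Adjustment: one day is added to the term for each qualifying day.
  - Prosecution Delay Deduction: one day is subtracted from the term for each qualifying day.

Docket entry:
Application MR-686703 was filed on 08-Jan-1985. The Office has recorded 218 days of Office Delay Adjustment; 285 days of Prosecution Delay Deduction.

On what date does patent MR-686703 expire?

Base term: filing date + 16 years → 8 January 2001.
Office Delay Adjustment: +218 days → 14 August 2001.
Prosecution Delay Deduction: −285 days → 2 November 2000.

November 2, 2000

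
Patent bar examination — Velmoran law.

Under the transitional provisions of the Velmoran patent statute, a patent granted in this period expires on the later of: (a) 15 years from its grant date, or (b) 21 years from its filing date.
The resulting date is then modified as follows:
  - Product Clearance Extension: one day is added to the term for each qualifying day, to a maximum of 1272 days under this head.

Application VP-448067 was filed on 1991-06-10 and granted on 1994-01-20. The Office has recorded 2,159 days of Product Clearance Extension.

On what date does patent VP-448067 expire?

2015-12-04

(a) grant + 15 years → 20 January 2009.
(b) filing + 21 years → 10 June 2012.
Later of the two: 10 June 2012.
Product Clearance Extension: 2159 days claimed exceeds the 1272-day cap, so +1272 days → 4 December 2015.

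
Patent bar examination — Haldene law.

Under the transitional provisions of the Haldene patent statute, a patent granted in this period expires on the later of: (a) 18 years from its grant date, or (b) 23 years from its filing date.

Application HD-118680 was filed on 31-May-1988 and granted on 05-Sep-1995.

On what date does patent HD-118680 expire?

September 5, 2013

(a) grant + 18 years → 5 September 2013.
(b) filing + 23 years → 31 May 2011.
Later of the two: 5 September 2013.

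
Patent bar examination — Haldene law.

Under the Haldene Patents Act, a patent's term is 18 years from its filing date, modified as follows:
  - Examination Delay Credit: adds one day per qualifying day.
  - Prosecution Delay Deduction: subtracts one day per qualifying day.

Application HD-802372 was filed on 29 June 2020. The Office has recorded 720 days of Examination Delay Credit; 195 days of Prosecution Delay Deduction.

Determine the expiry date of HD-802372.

Base term: filing date + 18 years → 29 June 2038.
Examination Delay Credit: +720 days → 18 June 2040.
Prosecution Delay Deduction: −195 days → 6 December 2039.

2039-12-06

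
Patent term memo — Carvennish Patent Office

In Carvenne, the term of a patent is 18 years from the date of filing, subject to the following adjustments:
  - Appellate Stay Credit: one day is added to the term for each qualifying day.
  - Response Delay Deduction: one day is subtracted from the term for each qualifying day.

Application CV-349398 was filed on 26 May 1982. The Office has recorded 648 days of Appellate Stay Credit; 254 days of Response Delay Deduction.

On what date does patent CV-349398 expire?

Base term: filing date + 18 years → 26 May 2000.
Appellate Stay Credit: +648 days → 5 March 2002.
Response Delay Deduction: −254 days → 24 June 2001.

2001-06-24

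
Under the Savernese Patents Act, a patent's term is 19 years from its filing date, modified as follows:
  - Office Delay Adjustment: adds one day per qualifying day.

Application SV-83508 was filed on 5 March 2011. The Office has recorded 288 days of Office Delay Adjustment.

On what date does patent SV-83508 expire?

December 18, 2030

Base term: filing date + 19 years → 5 March 2030.
Office Delay Adjustment: +288 days → 18 December 2030.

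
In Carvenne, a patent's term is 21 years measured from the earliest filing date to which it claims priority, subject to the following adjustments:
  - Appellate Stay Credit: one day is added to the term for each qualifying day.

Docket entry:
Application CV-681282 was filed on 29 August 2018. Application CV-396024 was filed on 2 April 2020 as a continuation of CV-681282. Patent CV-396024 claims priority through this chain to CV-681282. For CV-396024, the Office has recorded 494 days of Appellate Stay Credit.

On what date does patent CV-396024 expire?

Earliest priority filing: 29 August 2018.
Base term: 29 August 2018 + 21 years → 29 August 2039.
Appellate Stay Credit: +494 days → 4 January 2041.

January 4, 2041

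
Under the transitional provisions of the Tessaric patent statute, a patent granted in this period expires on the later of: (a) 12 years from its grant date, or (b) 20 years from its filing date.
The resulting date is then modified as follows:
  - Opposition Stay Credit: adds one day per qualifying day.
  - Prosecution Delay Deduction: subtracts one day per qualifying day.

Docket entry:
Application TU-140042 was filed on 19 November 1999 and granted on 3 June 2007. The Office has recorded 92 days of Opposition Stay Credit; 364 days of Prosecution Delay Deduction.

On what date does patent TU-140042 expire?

2019-02-20

(a) grant + 12 years → 3 June 2019.
(b) filing + 20 years → 19 November 2019.
Later of the two: 19 November 2019.
Opposition Stay Credit: +92 days → 19 February 2020.
Prosecution Delay Deduction: −364 days → 20 February 2019.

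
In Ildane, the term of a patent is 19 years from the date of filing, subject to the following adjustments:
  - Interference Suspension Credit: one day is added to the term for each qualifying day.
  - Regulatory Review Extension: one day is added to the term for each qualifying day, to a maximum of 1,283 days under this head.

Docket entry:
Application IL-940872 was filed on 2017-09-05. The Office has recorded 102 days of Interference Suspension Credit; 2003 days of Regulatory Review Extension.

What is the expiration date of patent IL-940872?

June 21, 2040

Base term: filing date + 19 years → 5 September 2036.
Interference Suspension Credit: +102 days → 16 December 2036.
Regulatory Review Extension: 2003 days claimed exceeds the 1283-day cap, so +1283 days → 21 June 2040.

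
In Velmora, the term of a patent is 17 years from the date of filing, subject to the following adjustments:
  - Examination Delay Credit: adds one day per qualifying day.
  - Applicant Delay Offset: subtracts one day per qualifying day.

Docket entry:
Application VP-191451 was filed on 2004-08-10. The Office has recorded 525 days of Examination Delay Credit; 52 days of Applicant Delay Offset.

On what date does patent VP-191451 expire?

Base term: filing date + 17 years → 10 August 2021.
Examination Delay Credit: +525 days → 17 January 2023.
Applicant Delay Offset: −52 days → 26 November 2022.

2022-11-26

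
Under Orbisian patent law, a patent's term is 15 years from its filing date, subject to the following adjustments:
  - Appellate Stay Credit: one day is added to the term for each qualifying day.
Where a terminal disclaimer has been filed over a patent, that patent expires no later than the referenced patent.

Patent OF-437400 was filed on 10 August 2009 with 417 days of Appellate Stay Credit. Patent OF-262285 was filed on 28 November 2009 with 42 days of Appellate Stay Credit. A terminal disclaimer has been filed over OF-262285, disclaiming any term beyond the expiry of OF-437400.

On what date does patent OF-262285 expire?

Natural term of OF-262285:
  Base: filing + 15 years → 28 November 2024.
  Appellate Stay Credit: +42 days → 9 January 2025.
Expiry of referenced patent OF-437400:
  Base: filing + 15 years → 10 August 2024.
  Appellate Stay Credit: +417 days → 1 October 2025.
Terminal disclaimer: OF-262285 expires on the earlier of 9 January 2025 and 1 October 2025.

January 9, 2025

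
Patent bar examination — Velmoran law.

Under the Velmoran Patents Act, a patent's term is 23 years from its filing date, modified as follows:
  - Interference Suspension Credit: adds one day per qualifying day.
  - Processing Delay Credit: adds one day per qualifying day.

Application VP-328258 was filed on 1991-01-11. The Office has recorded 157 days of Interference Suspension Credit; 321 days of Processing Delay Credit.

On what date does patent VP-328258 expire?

Base term: filing date + 23 years → 11 January 2014.
Interference Suspension Credit: +157 days → 17 June 2014.
Processing Delay Credit: +321 days → 4 May 2015.

2015-05-04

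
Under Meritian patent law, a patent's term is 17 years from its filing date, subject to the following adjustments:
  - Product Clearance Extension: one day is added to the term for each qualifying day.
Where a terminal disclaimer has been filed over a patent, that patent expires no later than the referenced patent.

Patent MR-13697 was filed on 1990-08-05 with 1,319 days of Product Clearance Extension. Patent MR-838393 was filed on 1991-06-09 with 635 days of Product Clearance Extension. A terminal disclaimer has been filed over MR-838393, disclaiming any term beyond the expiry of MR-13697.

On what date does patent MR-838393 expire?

March 6, 2010

Natural term of MR-838393:
  Base: filing + 17 years → 9 June 2008.
  Product Clearance Extension: +635 days → 6 March 2010.
Expiry of referenced patent MR-13697:
  Base: filing + 17 years → 5 August 2007.
  Product Clearance Extension: +1319 days → 16 March 2011.
Terminal disclaimer: MR-838393 expires on the earlier of 6 March 2010 and 16 March 2011.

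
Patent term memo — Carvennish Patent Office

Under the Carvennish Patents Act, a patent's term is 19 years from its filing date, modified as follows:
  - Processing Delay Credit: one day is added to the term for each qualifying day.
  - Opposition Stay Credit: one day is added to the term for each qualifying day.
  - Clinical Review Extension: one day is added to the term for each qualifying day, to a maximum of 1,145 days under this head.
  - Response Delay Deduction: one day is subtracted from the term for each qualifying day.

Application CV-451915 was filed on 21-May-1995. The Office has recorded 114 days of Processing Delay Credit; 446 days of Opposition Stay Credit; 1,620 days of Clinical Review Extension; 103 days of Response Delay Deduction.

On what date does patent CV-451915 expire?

October 9, 2018

Base term: filing date + 19 years → 21 May 2014.
Processing Delay Credit: +114 days → 12 September 2014.
Opposition Stay Credit: +446 days → 2 December 2015.
Clinical Review Extension: 1620 days claimed exceeds the 1145-day cap, so +1145 days → 20 January 2019.
Response Delay Deduction: −103 days → 9 October 2018.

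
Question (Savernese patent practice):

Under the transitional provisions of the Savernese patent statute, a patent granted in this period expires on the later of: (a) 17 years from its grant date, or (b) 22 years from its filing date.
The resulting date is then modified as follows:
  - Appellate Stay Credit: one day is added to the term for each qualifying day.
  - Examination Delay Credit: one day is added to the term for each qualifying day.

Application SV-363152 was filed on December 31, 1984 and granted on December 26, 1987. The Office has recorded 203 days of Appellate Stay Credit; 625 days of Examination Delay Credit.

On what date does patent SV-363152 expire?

(a) grant + 17 years → 26 December 2004.
(b) filing + 22 years → 31 December 2006.
Later of the two: 31 December 2006.
Appellate Stay Credit: +203 days → 22 July 2007.
Examination Delay Credit: +625 days → 7 April 2009.

2009-04-07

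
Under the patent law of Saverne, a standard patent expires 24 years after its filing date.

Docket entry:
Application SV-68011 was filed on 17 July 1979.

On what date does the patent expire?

Filing date + 24 years → 17 July 2003.

2003-07-17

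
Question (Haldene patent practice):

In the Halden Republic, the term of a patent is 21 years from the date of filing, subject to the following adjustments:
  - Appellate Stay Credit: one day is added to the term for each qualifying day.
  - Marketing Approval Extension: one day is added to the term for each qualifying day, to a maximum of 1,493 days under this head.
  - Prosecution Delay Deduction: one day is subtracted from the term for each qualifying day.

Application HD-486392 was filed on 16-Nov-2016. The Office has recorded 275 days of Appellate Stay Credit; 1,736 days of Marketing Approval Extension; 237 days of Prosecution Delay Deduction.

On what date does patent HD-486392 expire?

Base term: filing date + 21 years → 16 November 2037.
Appellate Stay Credit: +275 days → 18 August 2038.
Marketing Approval Extension: 1736 days claimed exceeds the 1493-day cap, so +1493 days → 19 September 2042.
Prosecution Delay Deduction: −237 days → 25 January 2042.

2042-01-25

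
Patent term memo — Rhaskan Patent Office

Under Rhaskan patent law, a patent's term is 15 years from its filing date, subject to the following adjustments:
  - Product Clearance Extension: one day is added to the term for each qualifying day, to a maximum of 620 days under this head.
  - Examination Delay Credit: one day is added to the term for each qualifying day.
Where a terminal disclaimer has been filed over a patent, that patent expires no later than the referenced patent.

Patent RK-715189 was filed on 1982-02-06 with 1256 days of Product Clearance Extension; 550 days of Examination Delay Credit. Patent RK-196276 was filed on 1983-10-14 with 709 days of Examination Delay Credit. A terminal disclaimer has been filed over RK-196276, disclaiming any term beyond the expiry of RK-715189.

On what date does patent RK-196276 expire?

April 21, 2000

Natural term of RK-196276:
  Base: filing + 15 years → 14 October 1998.
  Examination Delay Credit: +709 days → 22 September 2000.
Expiry of referenced patent RK-715189:
  Base: filing + 15 years → 6 February 1997.
  Product Clearance Extension: 1256 days claimed exceeds the 620-day cap, so +620 days → 19 October 1998.
  Examination Delay Credit: +550 days → 21 April 2000.
Terminal disclaimer: RK-196276 expires on the earlier of 22 September 2000 and 21 April 2000.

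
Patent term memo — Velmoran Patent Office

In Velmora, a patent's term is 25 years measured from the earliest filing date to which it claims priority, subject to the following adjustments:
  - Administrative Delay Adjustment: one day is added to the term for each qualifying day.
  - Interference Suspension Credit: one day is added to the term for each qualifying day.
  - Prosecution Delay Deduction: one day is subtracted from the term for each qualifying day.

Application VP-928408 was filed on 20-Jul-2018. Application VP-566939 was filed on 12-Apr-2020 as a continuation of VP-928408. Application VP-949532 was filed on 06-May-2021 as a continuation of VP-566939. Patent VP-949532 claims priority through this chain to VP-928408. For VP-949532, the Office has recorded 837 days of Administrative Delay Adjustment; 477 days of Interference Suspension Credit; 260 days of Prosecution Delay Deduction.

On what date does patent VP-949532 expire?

2046-06-08

Earliest priority filing: 20 July 2018.
Base term: 20 July 2018 + 25 years → 20 July 2043.
Administrative Delay Adjustment: +837 days → 3 November 2045.
Interference Suspension Credit: +477 days → 23 February 2047.
Prosecution Delay Deduction: −260 days → 8 June 2046.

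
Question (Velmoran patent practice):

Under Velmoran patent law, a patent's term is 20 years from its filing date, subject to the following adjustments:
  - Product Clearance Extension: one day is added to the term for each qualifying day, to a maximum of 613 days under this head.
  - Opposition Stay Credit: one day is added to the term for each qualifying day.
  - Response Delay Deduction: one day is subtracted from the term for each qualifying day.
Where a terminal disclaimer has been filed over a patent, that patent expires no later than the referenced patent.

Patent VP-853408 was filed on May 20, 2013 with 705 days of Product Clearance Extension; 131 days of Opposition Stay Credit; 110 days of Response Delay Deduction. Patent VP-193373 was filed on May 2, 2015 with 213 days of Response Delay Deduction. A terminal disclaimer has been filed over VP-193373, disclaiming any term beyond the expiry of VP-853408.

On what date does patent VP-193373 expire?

Natural term of VP-193373:
  Base: filing + 20 years → 2 May 2035.
  Response Delay Deduction: −213 days → 1 October 2034.
Expiry of referenced patent VP-853408:
  Base: filing + 20 years → 20 May 2033.
  Product Clearance Extension: 705 days claimed exceeds the 613-day cap, so +613 days → 23 January 2035.
  Opposition Stay Credit: +131 days → 3 June 2035.
  Response Delay Deduction: −110 days → 13 February 2035.
Terminal disclaimer: VP-193373 expires on the earlier of 1 October 2034 and 13 February 2035.

October 1, 2034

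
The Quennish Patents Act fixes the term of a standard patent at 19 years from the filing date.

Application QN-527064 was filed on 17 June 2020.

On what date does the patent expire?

2039-06-17

Filing date + 19 years → 17 June 2039.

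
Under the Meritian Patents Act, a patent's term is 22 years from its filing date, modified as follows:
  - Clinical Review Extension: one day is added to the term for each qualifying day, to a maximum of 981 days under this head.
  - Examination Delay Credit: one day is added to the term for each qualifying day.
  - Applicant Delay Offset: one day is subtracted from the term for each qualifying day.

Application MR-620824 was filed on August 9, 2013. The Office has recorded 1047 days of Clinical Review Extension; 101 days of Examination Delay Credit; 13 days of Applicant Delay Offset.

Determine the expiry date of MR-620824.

July 13, 2038

Base term: filing date + 22 years → 9 August 2035.
Clinical Review Extension: 1047 days claimed exceeds the 981-day cap, so +981 days → 16 April 2038.
Examination Delay Credit: +101 days → 26 July 2038.
Applicant Delay Offset: −13 days → 13 July 2038.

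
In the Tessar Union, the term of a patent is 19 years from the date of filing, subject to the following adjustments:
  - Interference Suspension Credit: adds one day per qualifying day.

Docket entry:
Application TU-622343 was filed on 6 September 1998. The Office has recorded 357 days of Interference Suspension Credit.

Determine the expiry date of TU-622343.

Base term: filing date + 19 years → 6 September 2017.
Interference Suspension Credit: +357 days → 29 August 2018.

2018-08-29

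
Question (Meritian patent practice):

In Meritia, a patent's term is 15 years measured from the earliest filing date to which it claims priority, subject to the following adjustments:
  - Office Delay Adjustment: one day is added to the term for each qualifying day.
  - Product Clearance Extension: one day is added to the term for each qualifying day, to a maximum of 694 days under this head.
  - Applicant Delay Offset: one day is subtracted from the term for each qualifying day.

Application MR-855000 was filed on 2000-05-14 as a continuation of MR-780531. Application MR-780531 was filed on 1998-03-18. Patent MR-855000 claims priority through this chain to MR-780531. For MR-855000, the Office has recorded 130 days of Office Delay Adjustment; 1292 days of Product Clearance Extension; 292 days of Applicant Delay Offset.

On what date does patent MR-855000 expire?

September 1, 2014

Earliest priority filing: 18 March 1998.
Base term: 18 March 1998 + 15 years → 18 March 2013.
Office Delay Adjustment: +130 days → 26 July 2013.
Product Clearance Extension: 1292 days claimed exceeds the 694-day cap, so +694 days → 20 June 2015.
Applicant Delay Offset: −292 days → 1 September 2014.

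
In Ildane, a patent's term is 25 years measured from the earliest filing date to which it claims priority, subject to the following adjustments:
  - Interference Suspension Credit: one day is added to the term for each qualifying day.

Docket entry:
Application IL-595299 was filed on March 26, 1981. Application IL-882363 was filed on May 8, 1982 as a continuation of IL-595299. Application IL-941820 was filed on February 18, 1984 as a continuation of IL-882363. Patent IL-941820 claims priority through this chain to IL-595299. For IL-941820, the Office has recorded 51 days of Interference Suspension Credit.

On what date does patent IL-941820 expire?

Earliest priority filing: 26 March 1981.
Base term: 26 March 1981 + 25 years → 26 March 2006.
Interference Suspension Credit: +51 days → 16 May 2006.

2006-05-16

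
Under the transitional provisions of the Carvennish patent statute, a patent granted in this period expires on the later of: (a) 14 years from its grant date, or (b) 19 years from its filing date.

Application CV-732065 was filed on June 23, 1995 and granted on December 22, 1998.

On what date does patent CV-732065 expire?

June 23, 2014

(a) grant + 14 years → 22 December 2012.
(b) filing + 19 years → 23 June 2014.
Later of the two: 23 June 2014.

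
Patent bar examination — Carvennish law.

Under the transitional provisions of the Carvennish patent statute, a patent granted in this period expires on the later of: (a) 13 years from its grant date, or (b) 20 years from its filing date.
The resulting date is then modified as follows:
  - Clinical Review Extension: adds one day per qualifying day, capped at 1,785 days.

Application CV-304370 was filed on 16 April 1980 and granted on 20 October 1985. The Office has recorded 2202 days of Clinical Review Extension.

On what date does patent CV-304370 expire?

(a) grant + 13 years → 20 October 1998.
(b) filing + 20 years → 16 April 2000.
Later of the two: 16 April 2000.
Clinical Review Extension: 2202 days claimed exceeds the 1785-day cap, so +1785 days → 6 March 2005.

March 6, 2005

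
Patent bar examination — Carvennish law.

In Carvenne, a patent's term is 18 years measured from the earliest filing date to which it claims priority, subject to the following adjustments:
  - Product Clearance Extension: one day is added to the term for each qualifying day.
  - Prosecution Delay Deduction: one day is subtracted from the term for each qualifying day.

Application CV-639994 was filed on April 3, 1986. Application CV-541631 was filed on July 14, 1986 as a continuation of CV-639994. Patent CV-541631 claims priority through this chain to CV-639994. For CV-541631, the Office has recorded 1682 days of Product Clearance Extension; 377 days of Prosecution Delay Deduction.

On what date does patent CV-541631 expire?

2007-10-30

Earliest priority filing: 3 April 1986.
Base term: 3 April 1986 + 18 years → 3 April 2004.
Product Clearance Extension: +1682 days → 10 November 2008.
Prosecution Delay Deduction: −377 days → 30 October 2007.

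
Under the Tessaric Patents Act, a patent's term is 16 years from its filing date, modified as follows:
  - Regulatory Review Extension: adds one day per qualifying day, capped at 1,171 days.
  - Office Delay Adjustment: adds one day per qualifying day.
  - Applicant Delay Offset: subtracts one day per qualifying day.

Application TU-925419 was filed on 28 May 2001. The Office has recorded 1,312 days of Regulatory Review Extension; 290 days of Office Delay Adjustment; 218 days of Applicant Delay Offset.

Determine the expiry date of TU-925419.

October 22, 2020

Base term: filing date + 16 years → 28 May 2017.
Regulatory Review Extension: 1312 days claimed exceeds the 1171-day cap, so +1171 days → 11 August 2020.
Office Delay Adjustment: +290 days → 28 May 2021.
Applicant Delay Offset: −218 days → 22 October 2020.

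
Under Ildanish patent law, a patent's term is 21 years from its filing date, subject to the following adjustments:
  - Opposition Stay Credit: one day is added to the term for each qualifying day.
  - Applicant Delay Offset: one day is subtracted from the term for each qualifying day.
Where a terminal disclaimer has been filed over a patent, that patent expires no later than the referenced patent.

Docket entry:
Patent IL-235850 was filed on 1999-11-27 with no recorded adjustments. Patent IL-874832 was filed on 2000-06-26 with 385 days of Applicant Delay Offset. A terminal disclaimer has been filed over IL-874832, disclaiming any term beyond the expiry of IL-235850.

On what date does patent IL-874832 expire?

Natural term of IL-874832:
  Base: filing + 21 years → 26 June 2021.
  Applicant Delay Offset: −385 days → 6 June 2020.
Expiry of referenced patent IL-235850:
  Base: filing + 21 years → 27 November 2020.
Terminal disclaimer: IL-874832 expires on the earlier of 6 June 2020 and 27 November 2020.

June 6, 2020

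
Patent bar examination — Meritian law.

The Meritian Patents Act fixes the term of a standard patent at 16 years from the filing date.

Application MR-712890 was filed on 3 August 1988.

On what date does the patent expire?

2004-08-03

Filing date + 16 years → 3 August 2004.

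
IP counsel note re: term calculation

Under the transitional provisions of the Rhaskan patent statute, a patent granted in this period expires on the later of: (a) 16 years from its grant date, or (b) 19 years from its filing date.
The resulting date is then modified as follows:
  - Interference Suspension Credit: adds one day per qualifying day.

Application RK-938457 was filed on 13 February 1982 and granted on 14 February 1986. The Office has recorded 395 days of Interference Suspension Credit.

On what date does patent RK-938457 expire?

March 16, 2003

(a) grant + 16 years → 14 February 2002.
(b) filing + 19 years → 13 February 2001.
Later of the two: 14 February 2002.
Interference Suspension Credit: +395 days → 16 March 2003.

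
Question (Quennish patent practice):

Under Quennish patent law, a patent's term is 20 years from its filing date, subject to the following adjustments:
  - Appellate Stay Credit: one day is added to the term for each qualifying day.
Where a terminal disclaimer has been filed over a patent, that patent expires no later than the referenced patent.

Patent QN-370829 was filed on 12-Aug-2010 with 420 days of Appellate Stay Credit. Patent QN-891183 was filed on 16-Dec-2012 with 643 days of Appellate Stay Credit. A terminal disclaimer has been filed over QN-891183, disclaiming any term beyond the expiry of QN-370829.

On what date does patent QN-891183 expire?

Natural term of QN-891183:
  Base: filing + 20 years → 16 December 2032.
  Appellate Stay Credit: +643 days → 20 September 2034.
Expiry of referenced patent QN-370829:
  Base: filing + 20 years → 12 August 2030.
  Appellate Stay Credit: +420 days → 6 October 2031.
Terminal disclaimer: QN-891183 expires on the earlier of 20 September 2034 and 6 October 2031.

October 6, 2031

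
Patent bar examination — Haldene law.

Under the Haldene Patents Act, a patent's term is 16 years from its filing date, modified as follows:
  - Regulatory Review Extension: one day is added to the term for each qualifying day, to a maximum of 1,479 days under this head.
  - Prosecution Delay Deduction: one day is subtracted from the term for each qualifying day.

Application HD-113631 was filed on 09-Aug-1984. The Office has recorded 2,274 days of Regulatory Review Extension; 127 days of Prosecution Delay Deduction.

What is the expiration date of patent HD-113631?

Base term: filing date + 16 years → 9 August 2000.
Regulatory Review Extension: 2274 days claimed exceeds the 1479-day cap, so +1479 days → 27 August 2004.
Prosecution Delay Deduction: −127 days → 22 April 2004.

April 22, 2004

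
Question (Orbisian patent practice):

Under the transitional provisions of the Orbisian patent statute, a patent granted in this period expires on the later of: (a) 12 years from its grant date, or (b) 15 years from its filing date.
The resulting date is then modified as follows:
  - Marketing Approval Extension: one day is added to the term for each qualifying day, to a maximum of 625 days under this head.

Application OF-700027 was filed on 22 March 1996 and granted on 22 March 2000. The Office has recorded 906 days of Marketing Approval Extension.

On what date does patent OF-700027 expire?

December 7, 2013

(a) grant + 12 years → 22 March 2012.
(b) filing + 15 years → 22 March 2011.
Later of the two: 22 March 2012.
Marketing Approval Extension: 906 days claimed exceeds the 625-day cap, so +625 days → 7 December 2013.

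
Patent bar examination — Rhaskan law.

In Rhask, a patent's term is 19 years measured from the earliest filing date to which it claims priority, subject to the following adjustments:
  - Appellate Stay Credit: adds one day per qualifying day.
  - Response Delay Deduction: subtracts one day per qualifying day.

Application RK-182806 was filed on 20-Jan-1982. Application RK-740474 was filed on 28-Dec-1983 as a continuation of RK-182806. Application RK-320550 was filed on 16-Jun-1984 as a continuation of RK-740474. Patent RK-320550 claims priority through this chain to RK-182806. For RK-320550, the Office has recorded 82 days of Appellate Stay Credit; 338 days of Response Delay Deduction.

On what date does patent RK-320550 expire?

2000-05-09

Earliest priority filing: 20 January 1982.
Base term: 20 January 1982 + 19 years → 20 January 2001.
Appellate Stay Credit: +82 days → 12 April 2001.
Response Delay Deduction: −338 days → 9 May 2000.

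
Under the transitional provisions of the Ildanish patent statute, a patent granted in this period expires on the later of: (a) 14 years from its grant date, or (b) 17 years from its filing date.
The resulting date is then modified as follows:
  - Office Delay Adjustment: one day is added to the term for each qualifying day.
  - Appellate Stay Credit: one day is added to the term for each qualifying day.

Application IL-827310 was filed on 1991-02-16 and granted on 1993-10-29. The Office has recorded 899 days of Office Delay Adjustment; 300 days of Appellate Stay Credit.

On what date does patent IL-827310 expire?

2011-05-30

(a) grant + 14 years → 29 October 2007.
(b) filing + 17 years → 16 February 2008.
Later of the two: 16 February 2008.
Office Delay Adjustment: +899 days → 3 August 2010.
Appellate Stay Credit: +300 days → 30 May 2011.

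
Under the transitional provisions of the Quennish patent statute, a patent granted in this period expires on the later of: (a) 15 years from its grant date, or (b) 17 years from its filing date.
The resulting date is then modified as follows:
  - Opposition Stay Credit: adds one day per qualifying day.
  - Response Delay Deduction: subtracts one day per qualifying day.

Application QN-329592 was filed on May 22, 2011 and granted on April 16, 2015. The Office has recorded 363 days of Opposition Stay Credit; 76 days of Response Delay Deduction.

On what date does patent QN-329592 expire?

(a) grant + 15 years → 16 April 2030.
(b) filing + 17 years → 22 May 2028.
Later of the two: 16 April 2030.
Opposition Stay Credit: +363 days → 14 April 2031.
Response Delay Deduction: −76 days → 28 January 2031.

2031-01-28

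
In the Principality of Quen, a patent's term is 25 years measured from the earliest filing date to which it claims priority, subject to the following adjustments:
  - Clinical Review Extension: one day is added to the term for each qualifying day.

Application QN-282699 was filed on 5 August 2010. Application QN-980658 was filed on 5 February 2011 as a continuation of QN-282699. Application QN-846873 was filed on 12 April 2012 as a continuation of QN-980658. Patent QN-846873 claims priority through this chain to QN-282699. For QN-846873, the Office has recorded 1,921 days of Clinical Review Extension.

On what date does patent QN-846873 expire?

November 7, 2040

Earliest priority filing: 5 August 2010.
Base term: 5 August 2010 + 25 years → 5 August 2035.
Clinical Review Extension: +1921 days → 7 November 2040.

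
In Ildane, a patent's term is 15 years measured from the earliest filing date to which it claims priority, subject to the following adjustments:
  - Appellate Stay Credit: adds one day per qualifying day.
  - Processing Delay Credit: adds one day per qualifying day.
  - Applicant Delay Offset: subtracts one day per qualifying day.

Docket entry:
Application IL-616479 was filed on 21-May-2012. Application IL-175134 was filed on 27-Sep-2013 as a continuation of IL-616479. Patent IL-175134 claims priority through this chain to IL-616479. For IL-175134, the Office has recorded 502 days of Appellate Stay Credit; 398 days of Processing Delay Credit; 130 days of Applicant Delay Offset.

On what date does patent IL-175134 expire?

Earliest priority filing: 21 May 2012.
Base term: 21 May 2012 + 15 years → 21 May 2027.
Appellate Stay Credit: +502 days → 4 October 2028.
Processing Delay Credit: +398 days → 6 November 2029.
Applicant Delay Offset: −130 days → 29 June 2029.

2029-06-29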